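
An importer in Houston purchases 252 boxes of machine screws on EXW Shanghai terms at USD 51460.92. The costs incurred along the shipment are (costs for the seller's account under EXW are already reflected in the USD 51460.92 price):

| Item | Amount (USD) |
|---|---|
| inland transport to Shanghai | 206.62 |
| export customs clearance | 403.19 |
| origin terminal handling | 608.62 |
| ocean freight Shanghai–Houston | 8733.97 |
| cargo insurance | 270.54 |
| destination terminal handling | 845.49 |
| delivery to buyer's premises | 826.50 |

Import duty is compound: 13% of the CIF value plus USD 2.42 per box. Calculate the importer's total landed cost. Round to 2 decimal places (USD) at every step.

Total landed cost: USD 71984.59

EXW: the seller makes goods available at their premises; the buyer bears all onward costs.
CIF value = EXW price + inland to port + export clearance + origin terminal + freight + insurance = 51460.92 + 206.62 + 403.19 + 608.62 + 8733.97 + 270.54 = 61683.86
Ad valorem component: 61683.86 × 13% = 8018.90
Specific component: 252 × 2.42 = 609.84
Import duty = 8018.90 + 609.84 = 8628.74
Buyer bears: inland to port 206.62 + export clearance 403.19 + origin terminal 608.62 + freight 8733.97 + insurance 270.54 + destination terminal 845.49 + delivery 826.50 + duty 8628.74 = 20523.67
Landed cost = invoice 51460.92 + 20523.67 = 71984.59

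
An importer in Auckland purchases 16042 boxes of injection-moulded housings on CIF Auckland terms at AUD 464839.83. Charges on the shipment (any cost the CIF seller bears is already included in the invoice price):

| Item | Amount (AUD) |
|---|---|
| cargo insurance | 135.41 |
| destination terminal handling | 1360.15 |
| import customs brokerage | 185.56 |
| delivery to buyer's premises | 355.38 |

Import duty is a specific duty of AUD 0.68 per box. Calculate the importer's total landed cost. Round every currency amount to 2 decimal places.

Total landed cost: AUD 477649.48

CIF: the seller pays costs through ocean freight and marine insurance to the destination port.
Already in the invoice (seller's account under CIF): insurance — exclude.
The CIF price already equals the CIF value: 464839.83
Import duty = 16042 × 0.68 = 10908.56
Buyer bears: destination terminal 1360.15 + brokerage 185.56 + delivery 355.38 + duty 10908.56 = 12809.65
Landed cost = invoice 464839.83 + 12809.65 = 477649.48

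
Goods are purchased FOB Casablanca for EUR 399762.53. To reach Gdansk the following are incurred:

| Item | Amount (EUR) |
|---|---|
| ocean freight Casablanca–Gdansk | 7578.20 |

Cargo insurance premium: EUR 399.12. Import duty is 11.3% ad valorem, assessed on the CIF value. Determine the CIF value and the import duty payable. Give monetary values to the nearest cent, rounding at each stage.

CIF value: EUR 407739.85; import duty: EUR 46074.60

CIF = FOB price + freight + insurance
CIF = 399762.53 + 7578.20 + 399.12 = 407739.85
Import duty = 407739.85 × 11.3% = 46074.60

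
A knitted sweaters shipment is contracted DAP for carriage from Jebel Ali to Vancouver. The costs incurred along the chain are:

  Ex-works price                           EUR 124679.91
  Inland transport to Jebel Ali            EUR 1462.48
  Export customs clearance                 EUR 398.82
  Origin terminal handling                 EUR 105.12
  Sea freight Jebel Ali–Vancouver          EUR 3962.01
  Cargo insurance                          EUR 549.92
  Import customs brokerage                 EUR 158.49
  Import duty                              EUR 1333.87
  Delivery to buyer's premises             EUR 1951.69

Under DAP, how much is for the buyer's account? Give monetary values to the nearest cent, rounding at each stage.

DAP: the seller bears all costs to the named destination except import duty and clearance.
Seller's account: goods 124679.91 + inland to port 1462.48 + export clearance 398.82 + origin terminal 105.12 + freight 3962.01 + insurance 549.92 + delivery 1951.69 = 133109.95
Buyer's account: brokerage 158.49 + duty 1333.87 = 1492.36

Buyer's account: EUR 1492.36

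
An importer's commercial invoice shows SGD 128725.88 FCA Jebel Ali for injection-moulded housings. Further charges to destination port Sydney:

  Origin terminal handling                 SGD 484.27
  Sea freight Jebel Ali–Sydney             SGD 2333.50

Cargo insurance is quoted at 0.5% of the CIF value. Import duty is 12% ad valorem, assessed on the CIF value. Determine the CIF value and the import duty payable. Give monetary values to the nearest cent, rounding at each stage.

Let C be the CIF value. C = FCA price + pre-shipment costs + freight + 0.5% × C
C − 0.5% × C = 128725.88 + 484.27 + 2333.50
0.995 × C = 131543.65
C = 131543.65 / 0.995 = 132204.67
Insurance premium = 0.5% × 132204.67 = 661.02
Import duty = 132204.67 × 12% = 15864.56

CIF value: SGD 132204.67; import duty: SGD 15864.56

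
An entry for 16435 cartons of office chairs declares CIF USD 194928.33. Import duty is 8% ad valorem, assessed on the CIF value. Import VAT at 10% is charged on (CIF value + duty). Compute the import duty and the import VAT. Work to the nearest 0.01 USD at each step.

Import duty = 194928.33 × 8% = 15594.27
VAT base = CIF + duty = 194928.33 + 15594.27 = 210522.60
Import VAT = 210522.60 × 10% = 21052.26

Import duty: USD 15594.27; import VAT: USD 21052.26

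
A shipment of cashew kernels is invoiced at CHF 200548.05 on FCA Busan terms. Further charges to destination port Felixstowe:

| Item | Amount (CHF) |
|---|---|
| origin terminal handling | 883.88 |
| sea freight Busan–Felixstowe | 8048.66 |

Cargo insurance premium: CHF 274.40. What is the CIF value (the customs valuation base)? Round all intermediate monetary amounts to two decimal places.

CIF value: CHF 209754.99

CIF = FCA price + pre-shipment costs + freight + insurance
CIF = 200548.05 + 883.88 + 8048.66 + 274.40 = 209754.99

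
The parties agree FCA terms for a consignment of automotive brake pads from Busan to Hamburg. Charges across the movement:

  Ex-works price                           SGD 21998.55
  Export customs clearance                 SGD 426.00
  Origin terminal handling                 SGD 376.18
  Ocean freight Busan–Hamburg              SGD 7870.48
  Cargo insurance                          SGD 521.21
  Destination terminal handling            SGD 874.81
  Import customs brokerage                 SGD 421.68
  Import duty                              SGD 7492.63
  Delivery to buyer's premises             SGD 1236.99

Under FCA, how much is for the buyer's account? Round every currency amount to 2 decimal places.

Buyer's account: SGD 18793.98

FCA: the seller delivers export-cleared goods to the carrier; the buyer bears costs from that point.
Seller's account: goods 21998.55 + export clearance 426.00 = 22424.55
Buyer's account: origin terminal 376.18 + freight 7870.48 + insurance 521.21 + destination terminal 874.81 + brokerage 421.68 + duty 7492.63 + delivery 1236.99 = 18793.98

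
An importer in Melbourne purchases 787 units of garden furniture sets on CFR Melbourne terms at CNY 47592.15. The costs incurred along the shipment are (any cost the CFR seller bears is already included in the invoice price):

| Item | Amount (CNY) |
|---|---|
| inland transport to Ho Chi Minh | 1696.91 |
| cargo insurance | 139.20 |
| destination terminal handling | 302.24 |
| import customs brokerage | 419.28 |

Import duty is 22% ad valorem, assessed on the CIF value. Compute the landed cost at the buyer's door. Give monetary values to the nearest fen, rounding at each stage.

Total landed cost: CNY 58953.77

CFR: the seller pays costs through ocean freight to the destination port, but not insurance.
Already in the invoice (seller's account under CFR): inland to port — exclude.
CIF value = CFR price + insurance = 47592.15 + 139.20 = 47731.35
Import duty = 47731.35 × 22% = 10500.90
Buyer bears: insurance 139.20 + destination terminal 302.24 + brokerage 419.28 + duty 10500.90 = 11361.62
Landed cost = invoice 47592.15 + 11361.62 = 58953.77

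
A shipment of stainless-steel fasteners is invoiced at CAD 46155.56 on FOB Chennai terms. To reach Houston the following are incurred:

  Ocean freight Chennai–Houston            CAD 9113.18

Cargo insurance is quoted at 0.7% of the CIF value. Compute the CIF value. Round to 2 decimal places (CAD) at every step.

CIF value: CAD 55658.35

Let C be the CIF value. C = FOB price + freight + 0.7% × C
C − 0.7% × C = 46155.56 + 9113.18
0.993 × C = 55268.74
C = 55268.74 / 0.993 = 55658.35
Insurance premium = 0.7% × 55658.35 = 389.61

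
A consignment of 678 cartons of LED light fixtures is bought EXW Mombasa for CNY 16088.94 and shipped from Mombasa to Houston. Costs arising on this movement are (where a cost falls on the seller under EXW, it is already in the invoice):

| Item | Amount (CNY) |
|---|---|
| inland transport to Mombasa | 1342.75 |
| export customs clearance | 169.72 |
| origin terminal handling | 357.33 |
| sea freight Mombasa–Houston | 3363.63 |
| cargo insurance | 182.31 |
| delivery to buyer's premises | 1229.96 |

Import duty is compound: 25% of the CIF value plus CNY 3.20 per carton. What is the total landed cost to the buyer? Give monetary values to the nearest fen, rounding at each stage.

Total landed cost: CNY 30280.41

EXW: the seller makes goods available at their premises; the buyer bears all onward costs.
CIF value = EXW price + inland to port + export clearance + origin terminal + freight + insurance = 16088.94 + 1342.75 + 169.72 + 357.33 + 3363.63 + 182.31 = 21504.68
Ad valorem component: 21504.68 × 25% = 5376.17
Specific component: 678 × 3.20 = 2169.60
Import duty = 5376.17 + 2169.60 = 7545.77
Buyer bears: inland to port 1342.75 + export clearance 169.72 + origin terminal 357.33 + freight 3363.63 + insurance 182.31 + delivery 1229.96 + duty 7545.77 = 14191.47
Landed cost = invoice 16088.94 + 14191.47 = 30280.41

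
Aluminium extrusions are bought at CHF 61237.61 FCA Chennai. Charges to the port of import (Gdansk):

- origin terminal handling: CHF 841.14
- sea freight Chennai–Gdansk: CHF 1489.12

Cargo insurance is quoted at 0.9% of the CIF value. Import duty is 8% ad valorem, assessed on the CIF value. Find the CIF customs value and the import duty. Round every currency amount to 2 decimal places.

CIF value: CHF 64145.18; import duty: CHF 5131.61

Let C be the CIF value. C = FCA price + pre-shipment costs + freight + 0.9% × C
C − 0.9% × C = 61237.61 + 841.14 + 1489.12
0.991 × C = 63567.87
C = 63567.87 / 0.991 = 64145.18
Insurance premium = 0.9% × 64145.18 = 577.31
Import duty = 64145.18 × 8% = 5131.61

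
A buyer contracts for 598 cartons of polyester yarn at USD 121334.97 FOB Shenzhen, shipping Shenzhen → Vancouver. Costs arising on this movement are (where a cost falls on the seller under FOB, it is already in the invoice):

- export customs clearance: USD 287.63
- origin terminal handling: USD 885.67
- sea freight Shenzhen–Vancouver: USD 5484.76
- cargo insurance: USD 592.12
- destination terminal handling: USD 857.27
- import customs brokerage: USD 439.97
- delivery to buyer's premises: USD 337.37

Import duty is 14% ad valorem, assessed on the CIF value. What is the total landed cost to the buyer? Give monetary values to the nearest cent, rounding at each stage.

Total landed cost: USD 146884.12

FOB: the seller bears costs until goods are on board at the origin port; the buyer bears freight, insurance and all costs thereafter.
Already in the invoice (seller's account under FOB): export clearance, origin terminal — exclude.
CIF value = FOB price + freight + insurance = 121334.97 + 5484.76 + 592.12 = 127411.85
Import duty = 127411.85 × 14% = 17837.66
Buyer bears: freight 5484.76 + insurance 592.12 + destination terminal 857.27 + brokerage 439.97 + delivery 337.37 + duty 17837.66 = 25549.15
Landed cost = invoice 121334.97 + 25549.15 = 146884.12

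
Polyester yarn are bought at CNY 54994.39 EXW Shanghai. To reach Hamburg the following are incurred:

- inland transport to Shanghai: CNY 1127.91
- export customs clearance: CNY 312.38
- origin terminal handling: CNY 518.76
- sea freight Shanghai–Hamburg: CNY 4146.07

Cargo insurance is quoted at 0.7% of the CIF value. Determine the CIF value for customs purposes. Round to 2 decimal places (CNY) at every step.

CIF value: CNY 61530.22

Let C be the CIF value. C = EXW price + pre-shipment costs + freight + 0.7% × C
C − 0.7% × C = 54994.39 + 1127.91 + 312.38 + 518.76 + 4146.07
0.993 × C = 61099.51
C = 61099.51 / 0.993 = 61530.22
Insurance premium = 0.7% × 61530.22 = 430.71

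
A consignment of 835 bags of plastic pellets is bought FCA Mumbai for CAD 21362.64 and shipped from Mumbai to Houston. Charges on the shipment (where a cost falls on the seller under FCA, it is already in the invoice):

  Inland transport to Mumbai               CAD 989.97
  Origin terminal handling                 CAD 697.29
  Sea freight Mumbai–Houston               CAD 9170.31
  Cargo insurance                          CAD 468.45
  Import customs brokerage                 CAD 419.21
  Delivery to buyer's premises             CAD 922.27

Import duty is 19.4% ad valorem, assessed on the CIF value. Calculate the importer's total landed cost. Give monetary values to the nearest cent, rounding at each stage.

Total landed cost: CAD 39189.72

FCA: the seller delivers export-cleared goods to the carrier; the buyer bears costs from that point.
Already in the invoice (seller's account under FCA): inland to port — exclude.
CIF value = FCA price + origin terminal + freight + insurance = 21362.64 + 697.29 + 9170.31 + 468.45 = 31698.69
Import duty = 31698.69 × 19.4% = 6149.55
Buyer bears: origin terminal 697.29 + freight 9170.31 + insurance 468.45 + brokerage 419.21 + delivery 922.27 + duty 6149.55 = 17827.08
Landed cost = invoice 21362.64 + 17827.08 = 39189.72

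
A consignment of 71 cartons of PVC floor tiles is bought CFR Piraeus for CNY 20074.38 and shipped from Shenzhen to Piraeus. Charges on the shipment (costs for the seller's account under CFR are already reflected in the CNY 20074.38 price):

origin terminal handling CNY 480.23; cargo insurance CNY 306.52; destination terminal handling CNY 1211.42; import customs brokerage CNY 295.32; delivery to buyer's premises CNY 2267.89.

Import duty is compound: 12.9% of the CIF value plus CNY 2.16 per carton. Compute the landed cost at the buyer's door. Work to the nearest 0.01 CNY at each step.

Total landed cost: CNY 26938.03

CFR: the seller pays costs through ocean freight to the destination port, but not insurance.
Already in the invoice (seller's account under CFR): origin terminal — exclude.
CIF value = CFR price + insurance = 20074.38 + 306.52 = 20380.90
Ad valorem component: 20380.90 × 12.9% = 2629.14
Specific component: 71 × 2.16 = 153.36
Import duty = 2629.14 + 153.36 = 2782.50
Buyer bears: insurance 306.52 + destination terminal 1211.42 + brokerage 295.32 + delivery 2267.89 + duty 2782.50 = 6863.65
Landed cost = invoice 20074.38 + 6863.65 = 26938.03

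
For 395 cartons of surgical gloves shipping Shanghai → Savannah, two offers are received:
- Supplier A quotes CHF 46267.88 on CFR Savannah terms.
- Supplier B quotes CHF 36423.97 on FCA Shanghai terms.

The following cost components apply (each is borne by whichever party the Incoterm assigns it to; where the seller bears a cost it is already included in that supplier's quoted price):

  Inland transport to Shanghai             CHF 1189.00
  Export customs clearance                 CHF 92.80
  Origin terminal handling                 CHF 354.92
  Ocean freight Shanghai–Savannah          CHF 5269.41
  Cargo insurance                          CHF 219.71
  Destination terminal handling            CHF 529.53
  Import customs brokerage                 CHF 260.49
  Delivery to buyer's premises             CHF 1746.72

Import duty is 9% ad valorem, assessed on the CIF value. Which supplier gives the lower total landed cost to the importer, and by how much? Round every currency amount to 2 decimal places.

Supplier B is cheaper by CHF 4599.34

Supplier A (CFR):
CIF value = CFR price + insurance = 46267.88 + 219.71 = 46487.59
Import duty = 46487.59 × 9% = 4183.88
Buyer bears (A): 219.71 + 529.53 + 260.49 + 1746.72 = 2756.45
Landed cost (A) = invoice 46267.88 + 2756.45 + duty 4183.88 = 53208.21
Supplier B (FCA):
CIF value = FCA price + origin terminal + freight + insurance = 36423.97 + 354.92 + 5269.41 + 219.71 = 42268.01
Import duty = 42268.01 × 9% = 3804.12
Buyer bears (B): 354.92 + 5269.41 + 219.71 + 529.53 + 260.49 + 1746.72 = 8380.78
Landed cost (B) = invoice 36423.97 + 8380.78 + duty 3804.12 = 48608.87
Difference = |53208.21 − 48608.87| = 4599.34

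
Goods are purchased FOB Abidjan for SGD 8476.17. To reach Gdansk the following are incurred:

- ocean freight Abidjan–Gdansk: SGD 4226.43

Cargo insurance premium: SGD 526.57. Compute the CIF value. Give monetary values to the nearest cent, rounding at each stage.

CIF value: SGD 13229.17

CIF = FOB price + freight + insurance
CIF = 8476.17 + 4226.43 + 526.57 = 13229.17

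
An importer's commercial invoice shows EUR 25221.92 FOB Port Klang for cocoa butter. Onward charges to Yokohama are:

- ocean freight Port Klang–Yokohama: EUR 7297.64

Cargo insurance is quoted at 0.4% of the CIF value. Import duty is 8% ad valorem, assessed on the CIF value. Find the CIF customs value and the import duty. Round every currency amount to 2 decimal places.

CIF value: EUR 32650.16; import duty: EUR 2612.01

Let C be the CIF value. C = FOB price + freight + 0.4% × C
C − 0.4% × C = 25221.92 + 7297.64
0.996 × C = 32519.56
C = 32519.56 / 0.996 = 32650.16
Insurance premium = 0.4% × 32650.16 = 130.60
Import duty = 32650.16 × 8% = 2612.01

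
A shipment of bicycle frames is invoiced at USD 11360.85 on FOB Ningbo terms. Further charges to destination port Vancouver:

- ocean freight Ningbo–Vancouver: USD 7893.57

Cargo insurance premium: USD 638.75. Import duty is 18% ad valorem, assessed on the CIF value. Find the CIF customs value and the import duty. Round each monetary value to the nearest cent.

CIF value: USD 19893.17; import duty: USD 3580.77

CIF = FOB price + freight + insurance
CIF = 11360.85 + 7893.57 + 638.75 = 19893.17
Import duty = 19893.17 × 18% = 3580.77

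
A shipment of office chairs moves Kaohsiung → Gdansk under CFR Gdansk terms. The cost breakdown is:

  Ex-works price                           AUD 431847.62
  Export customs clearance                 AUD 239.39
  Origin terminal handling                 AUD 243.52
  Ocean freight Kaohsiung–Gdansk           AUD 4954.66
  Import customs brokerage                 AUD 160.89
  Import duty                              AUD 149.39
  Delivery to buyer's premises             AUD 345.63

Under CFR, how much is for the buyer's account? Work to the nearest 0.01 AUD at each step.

CFR: the seller pays costs through ocean freight to the destination port, but not insurance.
Seller's account: goods 431847.62 + export clearance 239.39 + origin terminal 243.52 + freight 4954.66 = 437285.19
Buyer's account: brokerage 160.89 + duty 149.39 + delivery 345.63 = 655.91

Buyer's account: AUD 655.91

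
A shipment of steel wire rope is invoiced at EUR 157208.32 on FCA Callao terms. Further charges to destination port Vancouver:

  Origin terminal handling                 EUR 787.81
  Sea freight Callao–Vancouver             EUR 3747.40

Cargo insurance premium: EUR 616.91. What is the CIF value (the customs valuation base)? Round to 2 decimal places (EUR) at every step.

CIF = FCA price + pre-shipment costs + freight + insurance
CIF = 157208.32 + 787.81 + 3747.40 + 616.91 = 162360.44

CIF value: EUR 162360.44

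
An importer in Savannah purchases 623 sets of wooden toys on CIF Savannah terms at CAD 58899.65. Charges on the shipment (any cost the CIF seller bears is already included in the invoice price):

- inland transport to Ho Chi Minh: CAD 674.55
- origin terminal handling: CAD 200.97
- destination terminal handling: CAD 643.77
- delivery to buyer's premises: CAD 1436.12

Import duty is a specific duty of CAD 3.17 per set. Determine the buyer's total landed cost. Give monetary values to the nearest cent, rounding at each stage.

Total landed cost: CAD 62954.45

CIF: the seller pays costs through ocean freight and marine insurance to the destination port.
Already in the invoice (seller's account under CIF): inland to port, origin terminal — exclude.
The CIF price already equals the CIF value: 58899.65
Import duty = 623 × 3.17 = 1974.91
Buyer bears: destination terminal 643.77 + delivery 1436.12 + duty 1974.91 = 4054.80
Landed cost = invoice 58899.65 + 4054.80 = 62954.45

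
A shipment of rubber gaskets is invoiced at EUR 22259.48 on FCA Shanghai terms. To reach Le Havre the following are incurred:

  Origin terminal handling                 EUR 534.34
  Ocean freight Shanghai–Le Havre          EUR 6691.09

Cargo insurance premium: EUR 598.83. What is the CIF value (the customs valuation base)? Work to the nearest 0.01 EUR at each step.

CIF = FCA price + pre-shipment costs + freight + insurance
CIF = 22259.48 + 534.34 + 6691.09 + 598.83 = 30083.74

CIF value: EUR 30083.74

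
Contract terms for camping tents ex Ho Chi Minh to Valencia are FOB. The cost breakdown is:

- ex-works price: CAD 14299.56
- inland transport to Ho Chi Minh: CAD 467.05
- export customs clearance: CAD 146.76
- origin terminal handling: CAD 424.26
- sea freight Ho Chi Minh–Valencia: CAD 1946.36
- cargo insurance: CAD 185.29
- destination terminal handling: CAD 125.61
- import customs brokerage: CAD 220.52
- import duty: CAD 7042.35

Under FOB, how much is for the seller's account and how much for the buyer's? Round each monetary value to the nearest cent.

FOB: the seller bears costs until goods are on board at the origin port; the buyer bears freight, insurance and all costs thereafter.
Seller's account: goods 14299.56 + inland to port 467.05 + export clearance 146.76 + origin terminal 424.26 = 15337.63
Buyer's account: freight 1946.36 + insurance 185.29 + destination terminal 125.61 + brokerage 220.52 + duty 7042.35 = 9520.13

Seller: CAD 15337.63; buyer: CAD 9520.13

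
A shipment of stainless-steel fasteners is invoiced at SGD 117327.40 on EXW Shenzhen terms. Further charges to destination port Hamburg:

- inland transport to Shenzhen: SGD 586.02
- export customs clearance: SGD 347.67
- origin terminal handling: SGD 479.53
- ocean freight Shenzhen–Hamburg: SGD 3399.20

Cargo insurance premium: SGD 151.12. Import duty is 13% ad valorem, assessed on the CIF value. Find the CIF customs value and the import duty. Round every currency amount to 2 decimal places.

CIF value: SGD 122290.94; import duty: SGD 15897.82

CIF = EXW price + pre-shipment costs + freight + insurance
CIF = 117327.40 + 586.02 + 347.67 + 479.53 + 3399.20 + 151.12 = 122290.94
Import duty = 122290.94 × 13% = 15897.82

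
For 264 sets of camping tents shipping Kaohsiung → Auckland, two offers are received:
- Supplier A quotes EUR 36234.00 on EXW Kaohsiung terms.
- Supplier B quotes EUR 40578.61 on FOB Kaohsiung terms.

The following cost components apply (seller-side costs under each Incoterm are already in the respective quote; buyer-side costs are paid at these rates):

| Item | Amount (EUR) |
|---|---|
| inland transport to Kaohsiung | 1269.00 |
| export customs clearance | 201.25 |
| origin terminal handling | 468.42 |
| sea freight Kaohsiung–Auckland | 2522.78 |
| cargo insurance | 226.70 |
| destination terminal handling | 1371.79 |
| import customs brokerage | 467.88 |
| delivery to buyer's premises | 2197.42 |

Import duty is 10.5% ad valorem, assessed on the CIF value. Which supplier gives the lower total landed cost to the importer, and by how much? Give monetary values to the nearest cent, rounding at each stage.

Supplier A is cheaper by EUR 2658.56

Supplier A (EXW):
CIF value = EXW price + inland to port + export clearance + origin terminal + freight + insurance = 36234.00 + 1269.00 + 201.25 + 468.42 + 2522.78 + 226.70 = 40922.15
Import duty = 40922.15 × 10.5% = 4296.83
Buyer bears (A): 1269.00 + 201.25 + 468.42 + 2522.78 + 226.70 + 1371.79 + 467.88 + 2197.42 = 8725.24
Landed cost (A) = invoice 36234.00 + 8725.24 + duty 4296.83 = 49256.07
Supplier B (FOB):
CIF value = FOB price + freight + insurance = 40578.61 + 2522.78 + 226.70 = 43328.09
Import duty = 43328.09 × 10.5% = 4549.45
Buyer bears (B): 2522.78 + 226.70 + 1371.79 + 467.88 + 2197.42 = 6786.57
Landed cost (B) = invoice 40578.61 + 6786.57 + duty 4549.45 = 51914.63
Difference = |49256.07 − 51914.63| = 2658.56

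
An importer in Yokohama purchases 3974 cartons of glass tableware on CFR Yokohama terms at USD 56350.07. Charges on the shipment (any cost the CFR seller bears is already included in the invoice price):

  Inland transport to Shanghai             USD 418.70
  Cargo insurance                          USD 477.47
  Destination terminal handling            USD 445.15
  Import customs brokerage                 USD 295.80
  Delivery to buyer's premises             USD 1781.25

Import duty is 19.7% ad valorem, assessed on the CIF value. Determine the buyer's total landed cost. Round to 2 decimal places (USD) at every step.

CFR: the seller pays costs through ocean freight to the destination port, but not insurance.
Already in the invoice (seller's account under CFR): inland to port — exclude.
CIF value = CFR price + insurance = 56350.07 + 477.47 = 56827.54
Import duty = 56827.54 × 19.7% = 11195.03
Buyer bears: insurance 477.47 + destination terminal 445.15 + brokerage 295.80 + delivery 1781.25 + duty 11195.03 = 14194.70
Landed cost = invoice 56350.07 + 14194.70 = 70544.77

Total landed cost: USD 70544.77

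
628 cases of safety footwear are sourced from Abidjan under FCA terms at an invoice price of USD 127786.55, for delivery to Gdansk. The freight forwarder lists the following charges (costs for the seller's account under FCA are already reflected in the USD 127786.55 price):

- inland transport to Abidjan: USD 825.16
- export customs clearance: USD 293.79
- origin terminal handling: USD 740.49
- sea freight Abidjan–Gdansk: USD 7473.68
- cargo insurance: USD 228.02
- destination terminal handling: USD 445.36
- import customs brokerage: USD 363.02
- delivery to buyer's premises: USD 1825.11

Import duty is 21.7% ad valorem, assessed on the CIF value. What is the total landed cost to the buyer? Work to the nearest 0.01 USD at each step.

Total landed cost: USD 168423.87

FCA: the seller delivers export-cleared goods to the carrier; the buyer bears costs from that point.
Already in the invoice (seller's account under FCA): inland to port, export clearance — exclude.
CIF value = FCA price + origin terminal + freight + insurance = 127786.55 + 740.49 + 7473.68 + 228.02 = 136228.74
Import duty = 136228.74 × 21.7% = 29561.64
Buyer bears: origin terminal 740.49 + freight 7473.68 + insurance 228.02 + destination terminal 445.36 + brokerage 363.02 + delivery 1825.11 + duty 29561.64 = 40637.32
Landed cost = invoice 127786.55 + 40637.32 = 168423.87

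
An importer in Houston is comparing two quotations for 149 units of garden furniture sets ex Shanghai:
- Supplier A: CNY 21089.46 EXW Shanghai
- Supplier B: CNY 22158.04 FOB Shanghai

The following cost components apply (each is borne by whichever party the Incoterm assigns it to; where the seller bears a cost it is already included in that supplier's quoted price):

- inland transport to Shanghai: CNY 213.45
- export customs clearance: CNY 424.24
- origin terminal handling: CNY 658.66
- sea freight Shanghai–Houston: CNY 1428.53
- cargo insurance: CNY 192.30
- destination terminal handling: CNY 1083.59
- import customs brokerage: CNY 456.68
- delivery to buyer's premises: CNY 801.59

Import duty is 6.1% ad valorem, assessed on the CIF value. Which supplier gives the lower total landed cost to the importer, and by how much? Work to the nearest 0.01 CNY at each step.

Supplier A (EXW):
CIF value = EXW price + inland to port + export clearance + origin terminal + freight + insurance = 21089.46 + 213.45 + 424.24 + 658.66 + 1428.53 + 192.30 = 24006.64
Import duty = 24006.64 × 6.1% = 1464.41
Buyer bears (A): 213.45 + 424.24 + 658.66 + 1428.53 + 192.30 + 1083.59 + 456.68 + 801.59 = 5259.04
Landed cost (A) = invoice 21089.46 + 5259.04 + duty 1464.41 = 27812.91
Supplier B (FOB):
CIF value = FOB price + freight + insurance = 22158.04 + 1428.53 + 192.30 = 23778.87
Import duty = 23778.87 × 6.1% = 1450.51
Buyer bears (B): 1428.53 + 192.30 + 1083.59 + 456.68 + 801.59 = 3962.69
Landed cost (B) = invoice 22158.04 + 3962.69 + duty 1450.51 = 27571.24
Difference = |27812.91 − 27571.24| = 241.67

Supplier B is cheaper by CNY 241.67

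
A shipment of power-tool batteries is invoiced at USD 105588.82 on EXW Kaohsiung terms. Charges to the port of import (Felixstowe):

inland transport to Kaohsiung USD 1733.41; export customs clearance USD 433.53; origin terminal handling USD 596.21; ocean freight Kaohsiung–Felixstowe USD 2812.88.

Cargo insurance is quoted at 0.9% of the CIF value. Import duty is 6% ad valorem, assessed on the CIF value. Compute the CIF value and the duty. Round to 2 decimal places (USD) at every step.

Let C be the CIF value. C = EXW price + pre-shipment costs + freight + 0.9% × C
C − 0.9% × C = 105588.82 + 1733.41 + 433.53 + 596.21 + 2812.88
0.991 × C = 111164.85
C = 111164.85 / 0.991 = 112174.42
Insurance premium = 0.9% × 112174.42 = 1009.57
Import duty = 112174.42 × 6% = 6730.47

CIF value: USD 112174.42; import duty: USD 6730.47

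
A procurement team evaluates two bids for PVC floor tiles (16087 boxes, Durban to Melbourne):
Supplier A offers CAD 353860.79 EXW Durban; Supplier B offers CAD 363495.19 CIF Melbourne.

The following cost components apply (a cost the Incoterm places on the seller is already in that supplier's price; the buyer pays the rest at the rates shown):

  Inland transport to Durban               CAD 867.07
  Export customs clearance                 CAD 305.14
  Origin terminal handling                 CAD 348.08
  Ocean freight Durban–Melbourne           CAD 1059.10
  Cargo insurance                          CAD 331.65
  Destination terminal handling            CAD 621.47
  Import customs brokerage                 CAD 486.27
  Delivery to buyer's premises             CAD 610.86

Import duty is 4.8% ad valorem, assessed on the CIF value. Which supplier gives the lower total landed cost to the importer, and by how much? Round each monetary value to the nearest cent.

Supplier A (EXW):
CIF value = EXW price + inland to port + export clearance + origin terminal + freight + insurance = 353860.79 + 867.07 + 305.14 + 348.08 + 1059.10 + 331.65 = 356771.83
Import duty = 356771.83 × 4.8% = 17125.05
Buyer bears (A): 867.07 + 305.14 + 348.08 + 1059.10 + 331.65 + 621.47 + 486.27 + 610.86 = 4629.64
Landed cost (A) = invoice 353860.79 + 4629.64 + duty 17125.05 = 375615.48
Supplier B (CIF):
The CIF price already equals the CIF value: 363495.19
Import duty = 363495.19 × 4.8% = 17447.77
Buyer bears (B): 621.47 + 486.27 + 610.86 = 1718.60
Landed cost (B) = invoice 363495.19 + 1718.60 + duty 17447.77 = 382661.56
Difference = |375615.48 − 382661.56| = 7046.08

Supplier A is cheaper by CAD 7046.08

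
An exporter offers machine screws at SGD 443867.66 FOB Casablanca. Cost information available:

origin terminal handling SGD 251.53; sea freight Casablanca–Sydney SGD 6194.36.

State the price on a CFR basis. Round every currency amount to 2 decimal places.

Not relevant to the conversion: origin terminal — on the seller under both FOB and CFR; already in the FOB price and stays in the CFR price.
From FOB to CFR, the seller additionally bears: freight.
CFR price = 443867.66 + 6194.36 = 450062.02

CFR price: SGD 450062.02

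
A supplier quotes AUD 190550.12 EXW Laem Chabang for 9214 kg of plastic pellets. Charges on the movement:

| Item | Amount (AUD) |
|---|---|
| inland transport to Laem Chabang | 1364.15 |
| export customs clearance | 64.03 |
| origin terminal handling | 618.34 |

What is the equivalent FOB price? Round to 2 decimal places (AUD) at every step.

From EXW to FOB, the seller additionally bears: inland to port, export clearance, origin terminal.
FOB price = 190550.12 + 1364.15 + 64.03 + 618.34 = 192596.64

FOB price: AUD 192596.64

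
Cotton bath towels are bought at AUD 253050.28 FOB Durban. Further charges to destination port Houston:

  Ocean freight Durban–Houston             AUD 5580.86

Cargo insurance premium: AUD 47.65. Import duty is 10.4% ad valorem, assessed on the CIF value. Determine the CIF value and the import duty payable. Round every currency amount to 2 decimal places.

CIF value: AUD 258678.79; import duty: AUD 26902.59

CIF = FOB price + freight + insurance
CIF = 253050.28 + 5580.86 + 47.65 = 258678.79
Import duty = 258678.79 × 10.4% = 26902.59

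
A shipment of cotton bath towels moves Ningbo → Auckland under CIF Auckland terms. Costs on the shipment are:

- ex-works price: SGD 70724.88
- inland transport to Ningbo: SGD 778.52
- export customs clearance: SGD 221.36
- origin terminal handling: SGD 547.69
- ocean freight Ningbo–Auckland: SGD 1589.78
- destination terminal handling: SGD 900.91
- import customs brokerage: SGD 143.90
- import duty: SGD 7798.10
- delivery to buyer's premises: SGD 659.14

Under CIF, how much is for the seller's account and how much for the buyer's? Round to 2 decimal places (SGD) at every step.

Seller: SGD 73862.23; buyer: SGD 9502.05

CIF: the seller pays costs through ocean freight and marine insurance to the destination port.
Seller's account: goods 70724.88 + inland to port 778.52 + export clearance 221.36 + origin terminal 547.69 + freight 1589.78 = 73862.23
Buyer's account: destination terminal 900.91 + brokerage 143.90 + duty 7798.10 + delivery 659.14 = 9502.05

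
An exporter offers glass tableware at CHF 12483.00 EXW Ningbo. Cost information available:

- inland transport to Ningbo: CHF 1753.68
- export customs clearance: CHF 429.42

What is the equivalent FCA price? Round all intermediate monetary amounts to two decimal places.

From EXW to FCA, the seller additionally bears: inland to port, export clearance.
FCA price = 12483.00 + 1753.68 + 429.42 = 14666.10

FCA price: CHF 14666.10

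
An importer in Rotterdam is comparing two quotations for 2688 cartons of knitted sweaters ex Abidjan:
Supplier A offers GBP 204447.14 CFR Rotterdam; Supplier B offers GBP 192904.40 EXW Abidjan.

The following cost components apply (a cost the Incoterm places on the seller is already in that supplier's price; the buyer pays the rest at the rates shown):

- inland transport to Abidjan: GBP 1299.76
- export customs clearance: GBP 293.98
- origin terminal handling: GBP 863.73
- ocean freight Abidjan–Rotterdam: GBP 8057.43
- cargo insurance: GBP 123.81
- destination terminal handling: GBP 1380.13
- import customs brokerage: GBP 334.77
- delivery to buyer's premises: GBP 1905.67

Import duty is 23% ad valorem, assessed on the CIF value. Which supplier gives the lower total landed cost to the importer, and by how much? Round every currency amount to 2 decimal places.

Supplier B is cheaper by GBP 1264.24

Supplier A (CFR):
CIF value = CFR price + insurance = 204447.14 + 123.81 = 204570.95
Import duty = 204570.95 × 23% = 47051.32
Buyer bears (A): 123.81 + 1380.13 + 334.77 + 1905.67 = 3744.38
Landed cost (A) = invoice 204447.14 + 3744.38 + duty 47051.32 = 255242.84
Supplier B (EXW):
CIF value = EXW price + inland to port + export clearance + origin terminal + freight + insurance = 192904.40 + 1299.76 + 293.98 + 863.73 + 8057.43 + 123.81 = 203543.11
Import duty = 203543.11 × 23% = 46814.92
Buyer bears (B): 1299.76 + 293.98 + 863.73 + 8057.43 + 123.81 + 1380.13 + 334.77 + 1905.67 = 14259.28
Landed cost (B) = invoice 192904.40 + 14259.28 + duty 46814.92 = 253978.60
Difference = |255242.84 − 253978.60| = 1264.24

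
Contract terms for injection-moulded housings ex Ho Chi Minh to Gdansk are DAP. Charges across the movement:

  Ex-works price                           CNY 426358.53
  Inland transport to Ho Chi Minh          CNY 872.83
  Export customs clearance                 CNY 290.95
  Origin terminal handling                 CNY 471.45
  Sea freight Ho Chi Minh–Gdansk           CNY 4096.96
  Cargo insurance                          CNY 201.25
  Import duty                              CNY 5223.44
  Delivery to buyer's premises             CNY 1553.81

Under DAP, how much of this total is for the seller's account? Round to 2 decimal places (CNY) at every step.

Seller's account: CNY 433845.78

DAP: the seller bears all costs to the named destination except import duty and clearance.
Seller's account: goods 426358.53 + inland to port 872.83 + export clearance 290.95 + origin terminal 471.45 + freight 4096.96 + insurance 201.25 + delivery 1553.81 = 433845.78
Buyer's account: duty 5223.44 = 5223.44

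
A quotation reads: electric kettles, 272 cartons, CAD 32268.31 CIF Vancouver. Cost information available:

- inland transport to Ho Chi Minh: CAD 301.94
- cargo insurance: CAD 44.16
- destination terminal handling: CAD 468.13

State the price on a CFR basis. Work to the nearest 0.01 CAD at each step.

Not relevant to the conversion: inland to port — on the seller under both CIF and CFR; already in the CIF price and stays in the CFR price. destination terminal — on the buyer under both terms; not part of either seller's price.
From CIF to CFR, the seller no longer bears: insurance.
CFR price = 32268.31 − 44.16 = 32224.15

CFR price: CAD 32224.15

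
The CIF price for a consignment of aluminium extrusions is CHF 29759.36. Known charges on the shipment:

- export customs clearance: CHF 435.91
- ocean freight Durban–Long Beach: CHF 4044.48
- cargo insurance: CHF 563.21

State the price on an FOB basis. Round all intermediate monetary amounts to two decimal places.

Not relevant to the conversion: export clearance — on the seller under both CIF and FOB; already in the CIF price and stays in the FOB price.
From CIF to FOB, the seller no longer bears: freight, insurance.
FOB price = 29759.36 − 4044.48 − 563.21 = 25151.67

FOB price: CHF 25151.67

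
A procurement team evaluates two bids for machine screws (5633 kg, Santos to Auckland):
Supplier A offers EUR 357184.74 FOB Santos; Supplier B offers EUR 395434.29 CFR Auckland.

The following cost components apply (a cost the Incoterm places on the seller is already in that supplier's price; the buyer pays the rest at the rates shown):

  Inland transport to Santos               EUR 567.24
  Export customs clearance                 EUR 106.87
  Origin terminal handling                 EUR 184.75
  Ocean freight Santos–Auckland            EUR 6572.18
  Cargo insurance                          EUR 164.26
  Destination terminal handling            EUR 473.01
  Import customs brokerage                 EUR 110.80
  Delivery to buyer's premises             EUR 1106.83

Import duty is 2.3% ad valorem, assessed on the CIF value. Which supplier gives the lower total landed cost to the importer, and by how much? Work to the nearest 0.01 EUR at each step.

Supplier A is cheaper by EUR 32405.95

Supplier A (FOB):
CIF value = FOB price + freight + insurance = 357184.74 + 6572.18 + 164.26 = 363921.18
Import duty = 363921.18 × 2.3% = 8370.19
Buyer bears (A): 6572.18 + 164.26 + 473.01 + 110.80 + 1106.83 = 8427.08
Landed cost (A) = invoice 357184.74 + 8427.08 + duty 8370.19 = 373982.01
Supplier B (CFR):
CIF value = CFR price + insurance = 395434.29 + 164.26 = 395598.55
Import duty = 395598.55 × 2.3% = 9098.77
Buyer bears (B): 164.26 + 473.01 + 110.80 + 1106.83 = 1854.90
Landed cost (B) = invoice 395434.29 + 1854.90 + duty 9098.77 = 406387.96
Difference = |373982.01 − 406387.96| = 32405.95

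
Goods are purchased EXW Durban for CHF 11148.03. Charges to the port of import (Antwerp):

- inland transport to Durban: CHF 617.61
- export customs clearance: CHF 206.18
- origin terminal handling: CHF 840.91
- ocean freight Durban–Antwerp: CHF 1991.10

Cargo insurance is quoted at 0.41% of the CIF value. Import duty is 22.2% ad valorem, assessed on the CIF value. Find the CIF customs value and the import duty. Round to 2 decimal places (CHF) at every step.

Let C be the CIF value. C = EXW price + pre-shipment costs + freight + 0.41% × C
C − 0.41% × C = 11148.03 + 617.61 + 206.18 + 840.91 + 1991.10
0.9959 × C = 14803.83
C = 14803.83 / 0.9959 = 14864.78
Insurance premium = 0.41% × 14864.78 = 60.95
Import duty = 14864.78 × 22.2% = 3299.98

CIF value: CHF 14864.78; import duty: CHF 3299.98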